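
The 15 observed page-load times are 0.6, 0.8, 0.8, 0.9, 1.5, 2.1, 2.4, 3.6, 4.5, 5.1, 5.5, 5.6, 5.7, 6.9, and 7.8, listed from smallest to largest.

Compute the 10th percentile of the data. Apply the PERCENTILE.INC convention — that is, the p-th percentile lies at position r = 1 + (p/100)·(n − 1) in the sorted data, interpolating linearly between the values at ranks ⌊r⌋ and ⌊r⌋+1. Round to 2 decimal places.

0.80

n = 15.
r = 1 + (10/100)·(15 − 1) = 1 + 1.4 = 2.4.
Rank 2 is 0.8 and rank 3 is 0.8.
Interpolate: 0.8 + 0.4·(0.8 − 0.8) = 0.8 + 0.4·0 = 0.8.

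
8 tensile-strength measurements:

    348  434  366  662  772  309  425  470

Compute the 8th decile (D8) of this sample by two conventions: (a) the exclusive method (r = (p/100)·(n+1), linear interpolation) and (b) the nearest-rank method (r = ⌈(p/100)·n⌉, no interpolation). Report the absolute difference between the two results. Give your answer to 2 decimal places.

Sorted: 309, 348, 366, 425, 434, 470, 662, 772.
n = 8.
(a) r = 7.2; between ranks 7 (662) and 8 (772): 684.
(b) the nearest-rank method: rank 7 → 662.
|684 − 662| = 22.

22.00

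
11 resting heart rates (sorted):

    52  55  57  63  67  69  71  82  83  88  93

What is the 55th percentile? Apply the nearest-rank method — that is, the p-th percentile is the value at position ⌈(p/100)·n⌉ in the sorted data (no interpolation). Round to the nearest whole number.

n = 11.
Position = ⌈55/100 · 11⌉ = ⌈6.05⌉ = 7.
The value at rank 7 is 71.

71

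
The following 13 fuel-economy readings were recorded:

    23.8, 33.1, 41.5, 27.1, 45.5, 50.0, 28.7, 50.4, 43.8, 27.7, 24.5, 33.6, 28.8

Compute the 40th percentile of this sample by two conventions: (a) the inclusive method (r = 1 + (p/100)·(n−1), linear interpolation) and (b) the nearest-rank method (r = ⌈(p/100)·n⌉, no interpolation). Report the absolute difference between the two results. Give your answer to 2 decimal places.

0.02

Sorted: 23.8, 24.5, 27.1, 27.7, 28.7, 28.8, 33.1, 33.6, 41.5, 43.8, 45.5, 50.0, 50.4.
n = 13.
(a) r = 5.8; between ranks 5 (28.7) and 6 (28.8): 28.78.
(b) the nearest-rank method: rank 6 → 28.8.
|28.78 − 28.8| = 0.02.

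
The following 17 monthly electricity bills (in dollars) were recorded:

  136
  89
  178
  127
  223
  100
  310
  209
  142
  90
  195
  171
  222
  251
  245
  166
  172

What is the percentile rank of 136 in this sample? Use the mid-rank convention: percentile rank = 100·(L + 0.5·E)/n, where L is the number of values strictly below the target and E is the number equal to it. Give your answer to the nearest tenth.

26.5

Sorted: 89, 90, 100, 127, 136, 142, 166, 171, 172, 178, 195, 209, 222, 223, 245, 251, 310.
Count below 136: L = 4; count equal: E = 1; n = 17.
Percentile rank = 100·(4 + 0.5·1)/17 = 100·4.5/17 = 26.47.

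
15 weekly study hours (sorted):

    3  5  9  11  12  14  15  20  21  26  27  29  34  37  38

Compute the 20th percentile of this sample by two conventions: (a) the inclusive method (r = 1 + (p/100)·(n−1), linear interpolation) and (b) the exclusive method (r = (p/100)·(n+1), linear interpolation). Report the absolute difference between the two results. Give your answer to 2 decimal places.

n = 15.
(a) r = 3.8; between ranks 3 (9) and 4 (11): 10.6.
(b) r = 3.2; between ranks 3 (9) and 4 (11): 9.4.
|10.6 − 9.4| = 1.2.

1.20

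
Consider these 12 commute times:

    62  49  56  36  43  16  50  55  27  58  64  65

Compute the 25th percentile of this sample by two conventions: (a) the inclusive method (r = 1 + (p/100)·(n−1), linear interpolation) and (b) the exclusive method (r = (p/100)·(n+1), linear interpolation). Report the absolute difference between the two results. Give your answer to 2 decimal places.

3.50

Sorted: 16, 27, 36, 43, 49, 50, 55, 56, 58, 62, 64, 65.
n = 12.
(a) r = 3.75; between ranks 3 (36) and 4 (43): 41.25.
(b) r = 3.25; between ranks 3 (36) and 4 (43): 37.75.
|41.25 − 37.75| = 3.5.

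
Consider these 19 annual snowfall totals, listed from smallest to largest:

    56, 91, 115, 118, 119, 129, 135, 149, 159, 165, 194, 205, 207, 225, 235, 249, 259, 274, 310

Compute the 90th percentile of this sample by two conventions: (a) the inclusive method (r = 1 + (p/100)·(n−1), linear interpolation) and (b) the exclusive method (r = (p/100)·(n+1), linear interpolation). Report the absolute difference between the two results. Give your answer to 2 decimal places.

n = 19.
(a) r = 17.2; between ranks 17 (259) and 18 (274): 262.
(b) r = 18 → value at rank 18 = 274.
|262 − 274| = 12.

12.00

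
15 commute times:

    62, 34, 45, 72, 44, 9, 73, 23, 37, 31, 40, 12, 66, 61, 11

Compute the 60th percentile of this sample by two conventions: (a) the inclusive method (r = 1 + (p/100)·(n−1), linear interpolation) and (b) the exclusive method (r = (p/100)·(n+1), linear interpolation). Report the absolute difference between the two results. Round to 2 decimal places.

0.20

Sorted: 9, 11, 12, 23, 31, 34, 37, 40, 44, 45, 61, 62, 66, 72, 73.
n = 15.
(a) r = 9.4; between ranks 9 (44) and 10 (45): 44.4.
(b) r = 9.6; between ranks 9 (44) and 10 (45): 44.6.
|44.4 − 44.6| = 0.2.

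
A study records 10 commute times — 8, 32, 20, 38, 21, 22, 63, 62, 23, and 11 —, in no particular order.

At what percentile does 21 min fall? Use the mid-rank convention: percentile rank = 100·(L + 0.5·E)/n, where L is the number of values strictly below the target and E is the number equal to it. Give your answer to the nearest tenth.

Sorted: 8, 11, 20, 21, 22, 23, 32, 38, 62, 63.
Count below 21: L = 3; count equal: E = 1; n = 10.
Percentile rank = 100·(3 + 0.5·1)/10 = 100·3.5/10 = 35.

35.0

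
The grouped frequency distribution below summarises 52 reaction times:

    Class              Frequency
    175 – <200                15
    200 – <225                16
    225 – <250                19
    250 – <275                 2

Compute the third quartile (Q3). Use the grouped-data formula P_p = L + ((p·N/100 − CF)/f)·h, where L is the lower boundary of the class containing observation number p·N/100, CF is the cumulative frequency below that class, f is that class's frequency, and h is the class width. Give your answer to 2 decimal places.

N = 52; target position k = 75/100 · 52 = 39.
Cumulative frequencies: 15, 31, 50, 52.
Observation 39 falls in the class 225 – <250.
L = 225, CF = 31, f = 19, h = 25.
P75 = 225 + ((39 − 31)/19)·25 = 225 + 10.5263 = 235.526.

235.53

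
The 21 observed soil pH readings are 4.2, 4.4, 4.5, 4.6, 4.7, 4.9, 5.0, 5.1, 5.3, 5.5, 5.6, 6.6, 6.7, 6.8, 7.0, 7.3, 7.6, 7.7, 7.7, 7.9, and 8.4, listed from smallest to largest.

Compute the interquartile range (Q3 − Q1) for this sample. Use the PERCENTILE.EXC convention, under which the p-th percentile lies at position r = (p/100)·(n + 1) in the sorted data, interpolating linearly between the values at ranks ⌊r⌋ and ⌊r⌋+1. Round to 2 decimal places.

n = 21.
P25: r = 5.5; ranks 5–6 are 4.7, 4.9; interpolating gives 4.8.
P75: r = 16.5; ranks 16–17 are 7.3, 7.6; interpolating gives 7.45.
Difference: 7.45 − 4.8 = 2.65.

2.65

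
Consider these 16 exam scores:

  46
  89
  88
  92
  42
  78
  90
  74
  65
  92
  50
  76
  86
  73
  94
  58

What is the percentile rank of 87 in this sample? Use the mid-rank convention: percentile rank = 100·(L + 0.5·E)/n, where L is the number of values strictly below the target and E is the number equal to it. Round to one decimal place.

62.5

Sorted: 42, 46, 50, 58, 65, 73, 74, 76, 78, 86, 88, 89, 90, 92, 92, 94.
Count below 87: L = 10; count equal: E = 0; n = 16.
Percentile rank = 100·(10 + 0.5·0)/16 = 100·10/16 = 62.5.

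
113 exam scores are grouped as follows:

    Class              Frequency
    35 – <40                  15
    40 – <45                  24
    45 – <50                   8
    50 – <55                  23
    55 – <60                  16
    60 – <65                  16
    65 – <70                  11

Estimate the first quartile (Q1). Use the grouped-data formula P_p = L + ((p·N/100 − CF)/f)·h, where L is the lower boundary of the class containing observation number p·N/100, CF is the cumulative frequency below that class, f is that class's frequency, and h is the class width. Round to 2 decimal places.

N = 113; target position k = 25/100 · 113 = 28.25.
Cumulative frequencies: 15, 39, 47, 70, 86, 102, 113.
Observation 28.25 falls in the class 40 – <45.
L = 40, CF = 15, f = 24, h = 5.
P25 = 40 + ((28.25 − 15)/24)·5 = 40 + 2.76042 = 42.7604.

42.76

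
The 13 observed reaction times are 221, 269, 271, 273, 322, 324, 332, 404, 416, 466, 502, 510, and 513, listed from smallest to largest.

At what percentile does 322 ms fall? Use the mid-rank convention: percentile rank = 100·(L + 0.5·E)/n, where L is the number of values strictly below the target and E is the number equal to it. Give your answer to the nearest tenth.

Count below 322: L = 4; count equal: E = 1; n = 13.
Percentile rank = 100·(4 + 0.5·1)/13 = 100·4.5/13 = 34.62.

34.6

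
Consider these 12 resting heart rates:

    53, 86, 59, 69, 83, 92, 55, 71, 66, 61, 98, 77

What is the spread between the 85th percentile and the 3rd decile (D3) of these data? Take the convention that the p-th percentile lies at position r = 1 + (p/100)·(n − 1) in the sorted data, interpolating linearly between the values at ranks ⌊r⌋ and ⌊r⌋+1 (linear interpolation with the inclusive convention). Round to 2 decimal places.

Sorted: 53, 55, 59, 61, 66, 69, 71, 77, 83, 86, 92, 98.
n = 12.
P30: r = 4.3; ranks 4–5 are 61, 66; interpolating gives 62.5.
P85: r = 10.35; ranks 10–11 are 86, 92; interpolating gives 88.1.
Difference: 88.1 − 62.5 = 25.6.

25.60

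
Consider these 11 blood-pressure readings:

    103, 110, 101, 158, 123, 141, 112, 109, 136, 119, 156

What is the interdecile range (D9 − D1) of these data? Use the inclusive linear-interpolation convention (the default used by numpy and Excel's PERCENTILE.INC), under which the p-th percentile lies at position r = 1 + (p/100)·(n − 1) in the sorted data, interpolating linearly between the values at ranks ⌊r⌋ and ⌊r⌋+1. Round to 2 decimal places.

53.00

Sorted: 101, 103, 109, 110, 112, 119, 123, 136, 141, 156, 158.
n = 11.
P10: r = 2 (integer) → 103.
P90: r = 10 (integer) → 156.
Difference: 156 − 103 = 53.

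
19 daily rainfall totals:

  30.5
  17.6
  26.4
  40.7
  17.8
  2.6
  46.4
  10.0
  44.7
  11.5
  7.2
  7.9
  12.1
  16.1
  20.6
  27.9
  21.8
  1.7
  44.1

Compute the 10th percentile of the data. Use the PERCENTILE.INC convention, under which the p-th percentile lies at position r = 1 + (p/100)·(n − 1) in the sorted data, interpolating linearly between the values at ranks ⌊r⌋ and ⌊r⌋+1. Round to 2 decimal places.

6.28

Sorted: 1.7, 2.6, 7.2, 7.9, 10.0, 11.5, 12.1, 16.1, 17.6, 17.8, 20.6, 21.8, 26.4, 27.9, 30.5, 40.7, 44.1, 44.7, 46.4.
n = 19.
r = 1 + (10/100)·(19 − 1) = 1 + 1.8 = 2.8.
Rank 2 is 2.6 and rank 3 is 7.2.
Interpolate: 2.6 + 0.8·(7.2 − 2.6) = 2.6 + 0.8·4.6 = 6.28.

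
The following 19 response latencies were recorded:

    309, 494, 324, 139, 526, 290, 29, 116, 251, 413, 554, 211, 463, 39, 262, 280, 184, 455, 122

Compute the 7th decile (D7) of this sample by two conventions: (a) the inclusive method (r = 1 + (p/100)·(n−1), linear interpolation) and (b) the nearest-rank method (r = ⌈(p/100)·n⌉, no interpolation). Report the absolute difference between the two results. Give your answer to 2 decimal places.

Sorted: 29, 39, 116, 122, 139, 184, 211, 251, 262, 280, 290, 309, 324, 413, 455, 463, 494, 526, 554.
n = 19.
(a) r = 13.6; between ranks 13 (324) and 14 (413): 377.4.
(b) the nearest-rank method: rank 14 → 413.
|377.4 − 413| = 35.6.

35.60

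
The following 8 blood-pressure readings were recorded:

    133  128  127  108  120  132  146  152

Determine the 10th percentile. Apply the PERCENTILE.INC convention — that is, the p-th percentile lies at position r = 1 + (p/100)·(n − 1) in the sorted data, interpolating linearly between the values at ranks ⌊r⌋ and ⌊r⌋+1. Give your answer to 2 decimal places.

116.40

Sorted: 108, 120, 127, 128, 132, 133, 146, 152.
n = 8.
r = 1 + (10/100)·(8 − 1) = 1 + 0.7 = 1.7.
Rank 1 is 108 and rank 2 is 120.
Interpolate: 108 + 0.7·(120 − 108) = 108 + 0.7·12 = 116.4.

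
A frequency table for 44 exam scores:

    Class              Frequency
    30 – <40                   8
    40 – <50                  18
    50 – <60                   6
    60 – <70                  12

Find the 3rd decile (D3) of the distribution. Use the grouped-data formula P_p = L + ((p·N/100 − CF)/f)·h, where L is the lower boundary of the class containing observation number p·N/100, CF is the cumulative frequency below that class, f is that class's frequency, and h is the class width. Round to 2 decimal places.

42.89

N = 44; target position k = 30/100 · 44 = 13.2.
Cumulative frequencies: 8, 26, 32, 44.
Observation 13.2 falls in the class 40 – <50.
L = 40, CF = 8, f = 18, h = 10.
P30 = 40 + ((13.2 − 8)/18)·10 = 40 + 2.88889 = 42.8889.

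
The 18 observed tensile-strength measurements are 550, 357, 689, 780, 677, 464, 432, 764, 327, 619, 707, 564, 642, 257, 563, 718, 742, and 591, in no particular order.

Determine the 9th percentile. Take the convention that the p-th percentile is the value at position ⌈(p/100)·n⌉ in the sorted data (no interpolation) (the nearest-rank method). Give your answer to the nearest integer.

Sorted: 257, 327, 357, 432, 464, 550, 563, 564, 591, 619, 642, 677, 689, 707, 718, 742, 764, 780.
n = 18.
Position = ⌈9/100 · 18⌉ = ⌈1.62⌉ = 2.
The value at rank 2 is 327.

327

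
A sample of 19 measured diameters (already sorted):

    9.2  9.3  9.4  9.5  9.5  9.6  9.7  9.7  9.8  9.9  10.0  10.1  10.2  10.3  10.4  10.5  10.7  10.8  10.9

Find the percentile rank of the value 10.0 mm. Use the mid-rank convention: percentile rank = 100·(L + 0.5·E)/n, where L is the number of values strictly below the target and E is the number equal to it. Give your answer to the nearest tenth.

55.3

Count below 10.0: L = 10; count equal: E = 1; n = 19.
Percentile rank = 100·(10 + 0.5·1)/19 = 100·10.5/19 = 55.26.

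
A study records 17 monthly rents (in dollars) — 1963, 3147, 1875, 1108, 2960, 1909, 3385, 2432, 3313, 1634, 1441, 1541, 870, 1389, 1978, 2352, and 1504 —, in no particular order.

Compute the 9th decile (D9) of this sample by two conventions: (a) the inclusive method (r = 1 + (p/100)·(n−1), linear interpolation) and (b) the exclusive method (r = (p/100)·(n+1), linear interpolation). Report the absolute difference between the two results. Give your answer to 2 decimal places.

114.00

Sorted: 870, 1108, 1389, 1441, 1504, 1541, 1634, 1875, 1909, 1963, 1978, 2352, 2432, 2960, 3147, 3313, 3385.
n = 17.
(a) r = 15.4; between ranks 15 (3147) and 16 (3313): 3213.4.
(b) r = 16.2; between ranks 16 (3313) and 17 (3385): 3327.4.
|3213.4 − 3327.4| = 114.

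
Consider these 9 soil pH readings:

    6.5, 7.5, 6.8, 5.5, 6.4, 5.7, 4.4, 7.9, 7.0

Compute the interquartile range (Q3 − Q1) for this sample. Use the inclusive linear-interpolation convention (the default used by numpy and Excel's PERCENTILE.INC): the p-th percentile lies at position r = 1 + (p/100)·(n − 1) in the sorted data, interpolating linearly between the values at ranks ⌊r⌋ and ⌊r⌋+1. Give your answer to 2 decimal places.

1.30

Sorted: 4.4, 5.5, 5.7, 6.4, 6.5, 6.8, 7.0, 7.5, 7.9.
n = 9.
P25: r = 3 (integer) → 5.7.
P75: r = 7 (integer) → 7.
Difference: 7 − 5.7 = 1.3.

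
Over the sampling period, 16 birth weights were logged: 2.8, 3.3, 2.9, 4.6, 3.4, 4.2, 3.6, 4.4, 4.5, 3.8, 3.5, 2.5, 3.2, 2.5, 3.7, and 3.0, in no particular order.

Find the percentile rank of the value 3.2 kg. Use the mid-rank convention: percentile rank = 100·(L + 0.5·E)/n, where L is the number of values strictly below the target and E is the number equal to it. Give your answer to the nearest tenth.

34.4

Sorted: 2.5, 2.5, 2.8, 2.9, 3.0, 3.2, 3.3, 3.4, 3.5, 3.6, 3.7, 3.8, 4.2, 4.4, 4.5, 4.6.
Count below 3.2: L = 5; count equal: E = 1; n = 16.
Percentile rank = 100·(5 + 0.5·1)/16 = 100·5.5/16 = 34.38.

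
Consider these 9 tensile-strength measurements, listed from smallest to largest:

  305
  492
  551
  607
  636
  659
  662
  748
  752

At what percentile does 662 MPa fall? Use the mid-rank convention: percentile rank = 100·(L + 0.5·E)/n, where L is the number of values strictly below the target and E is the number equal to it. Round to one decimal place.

Count below 662: L = 6; count equal: E = 1; n = 9.
Percentile rank = 100·(6 + 0.5·1)/9 = 100·6.5/9 = 72.22.

72.2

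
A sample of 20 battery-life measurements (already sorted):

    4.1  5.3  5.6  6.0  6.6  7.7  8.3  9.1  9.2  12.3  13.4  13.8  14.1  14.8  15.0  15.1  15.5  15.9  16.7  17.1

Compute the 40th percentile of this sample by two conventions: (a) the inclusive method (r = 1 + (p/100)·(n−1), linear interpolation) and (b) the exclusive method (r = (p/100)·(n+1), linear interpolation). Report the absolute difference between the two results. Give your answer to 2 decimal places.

0.02

n = 20.
(a) r = 8.6; between ranks 8 (9.1) and 9 (9.2): 9.16.
(b) r = 8.4; between ranks 8 (9.1) and 9 (9.2): 9.14.
|9.16 − 9.14| = 0.02.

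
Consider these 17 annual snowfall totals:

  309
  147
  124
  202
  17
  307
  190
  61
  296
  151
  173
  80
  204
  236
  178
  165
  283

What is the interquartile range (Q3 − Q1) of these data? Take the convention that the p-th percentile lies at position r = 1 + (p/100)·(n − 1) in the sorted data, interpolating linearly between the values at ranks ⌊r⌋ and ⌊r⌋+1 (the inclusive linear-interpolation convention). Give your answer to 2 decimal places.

89.00

Sorted: 17, 61, 80, 124, 147, 151, 165, 173, 178, 190, 202, 204, 236, 283, 296, 307, 309.
n = 17.
P25: r = 5 (integer) → 147.
P75: r = 13 (integer) → 236.
Difference: 236 − 147 = 89.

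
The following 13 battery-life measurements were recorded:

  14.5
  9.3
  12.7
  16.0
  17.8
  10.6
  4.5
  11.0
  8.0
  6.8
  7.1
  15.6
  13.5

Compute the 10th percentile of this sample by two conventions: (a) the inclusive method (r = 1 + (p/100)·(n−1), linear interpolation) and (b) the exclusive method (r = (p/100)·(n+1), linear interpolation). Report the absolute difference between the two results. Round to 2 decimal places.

Sorted: 4.5, 6.8, 7.1, 8.0, 9.3, 10.6, 11.0, 12.7, 13.5, 14.5, 15.6, 16.0, 17.8.
n = 13.
(a) r = 2.2; between ranks 2 (6.8) and 3 (7.1): 6.86.
(b) r = 1.4; between ranks 1 (4.5) and 2 (6.8): 5.42.
|6.86 − 5.42| = 1.44.

1.44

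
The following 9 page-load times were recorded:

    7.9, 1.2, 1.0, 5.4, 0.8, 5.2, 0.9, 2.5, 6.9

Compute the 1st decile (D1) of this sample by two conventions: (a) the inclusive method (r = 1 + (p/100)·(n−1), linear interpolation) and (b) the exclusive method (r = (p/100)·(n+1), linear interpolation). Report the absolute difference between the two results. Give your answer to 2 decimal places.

Sorted: 0.8, 0.9, 1.0, 1.2, 2.5, 5.2, 5.4, 6.9, 7.9.
n = 9.
(a) r = 1.8; between ranks 1 (0.8) and 2 (0.9): 0.88.
(b) r = 1 → value at rank 1 = 0.8.
|0.88 − 0.8| = 0.08.

0.08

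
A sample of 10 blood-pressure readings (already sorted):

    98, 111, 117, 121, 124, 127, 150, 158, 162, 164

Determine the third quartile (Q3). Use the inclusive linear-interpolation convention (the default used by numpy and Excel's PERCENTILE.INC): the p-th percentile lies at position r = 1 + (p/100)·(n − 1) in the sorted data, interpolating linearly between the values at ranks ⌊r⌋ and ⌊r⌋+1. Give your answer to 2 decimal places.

156.00

n = 10.
r = 1 + (75/100)·(10 − 1) = 1 + 6.75 = 7.75.
Rank 7 is 150 and rank 8 is 158.
Interpolate: 150 + 0.75·(158 − 150) = 150 + 0.75·8 = 156.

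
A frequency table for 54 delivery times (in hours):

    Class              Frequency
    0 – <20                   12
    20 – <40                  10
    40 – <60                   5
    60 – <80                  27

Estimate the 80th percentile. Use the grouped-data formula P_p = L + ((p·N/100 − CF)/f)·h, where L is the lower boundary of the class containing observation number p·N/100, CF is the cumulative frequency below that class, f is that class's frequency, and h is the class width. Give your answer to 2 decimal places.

72.00

N = 54; target position k = 80/100 · 54 = 43.2.
Cumulative frequencies: 12, 22, 27, 54.
Observation 43.2 falls in the class 60 – <80.
L = 60, CF = 27, f = 27, h = 20.
P80 = 60 + ((43.2 − 27)/27)·20 = 60 + 12 = 72.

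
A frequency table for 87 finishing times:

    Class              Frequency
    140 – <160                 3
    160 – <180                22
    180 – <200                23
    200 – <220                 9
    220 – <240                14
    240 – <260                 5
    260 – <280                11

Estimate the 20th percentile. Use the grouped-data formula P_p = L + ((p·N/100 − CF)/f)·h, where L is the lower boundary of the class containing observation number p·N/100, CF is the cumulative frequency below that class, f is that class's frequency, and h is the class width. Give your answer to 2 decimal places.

N = 87; target position k = 20/100 · 87 = 17.4.
Cumulative frequencies: 3, 25, 48, 57, 71, 76, 87.
Observation 17.4 falls in the class 160 – <180.
L = 160, CF = 3, f = 22, h = 20.
P20 = 160 + ((17.4 − 3)/22)·20 = 160 + 13.0909 = 173.091.

173.09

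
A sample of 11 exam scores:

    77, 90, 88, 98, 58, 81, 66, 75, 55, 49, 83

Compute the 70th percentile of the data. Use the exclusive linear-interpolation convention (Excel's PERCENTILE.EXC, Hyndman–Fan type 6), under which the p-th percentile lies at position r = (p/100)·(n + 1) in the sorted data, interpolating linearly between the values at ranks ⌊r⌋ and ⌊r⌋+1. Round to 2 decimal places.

Sorted: 49, 55, 58, 66, 75, 77, 81, 83, 88, 90, 98.
n = 11.
r = (70/100)·(11 + 1) = 8.4.
Rank 8 is 83 and rank 9 is 88.
Interpolate: 83 + 0.4·(88 − 83) = 83 + 0.4·5 = 85.

85.00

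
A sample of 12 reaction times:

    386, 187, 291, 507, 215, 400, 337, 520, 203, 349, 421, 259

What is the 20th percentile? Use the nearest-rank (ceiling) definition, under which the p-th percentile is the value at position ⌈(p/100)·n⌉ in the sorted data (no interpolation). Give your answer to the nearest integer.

215

Sorted: 187, 203, 215, 259, 291, 337, 349, 386, 400, 421, 507, 520.
n = 12.
Position = ⌈20/100 · 12⌉ = ⌈2.4⌉ = 3.
The value at rank 3 is 215.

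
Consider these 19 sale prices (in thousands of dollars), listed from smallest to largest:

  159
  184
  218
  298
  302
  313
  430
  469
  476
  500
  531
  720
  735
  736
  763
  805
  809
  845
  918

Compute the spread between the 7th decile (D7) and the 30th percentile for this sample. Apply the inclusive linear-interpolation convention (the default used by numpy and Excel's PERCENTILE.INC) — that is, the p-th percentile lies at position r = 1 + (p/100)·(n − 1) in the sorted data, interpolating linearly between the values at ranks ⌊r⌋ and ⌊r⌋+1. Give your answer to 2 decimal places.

375.80

n = 19.
P30: r = 6.4; ranks 6–7 are 313, 430; interpolating gives 359.8.
P70: r = 13.6; ranks 13–14 are 735, 736; interpolating gives 735.6.
Difference: 735.6 − 359.8 = 375.8.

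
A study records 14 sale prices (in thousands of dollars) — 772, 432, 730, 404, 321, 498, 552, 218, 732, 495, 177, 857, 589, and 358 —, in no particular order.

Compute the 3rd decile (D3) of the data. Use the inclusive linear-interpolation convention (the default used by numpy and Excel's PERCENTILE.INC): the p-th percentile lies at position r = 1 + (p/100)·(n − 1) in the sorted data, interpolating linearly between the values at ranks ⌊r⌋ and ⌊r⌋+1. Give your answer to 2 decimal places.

Sorted: 177, 218, 321, 358, 404, 432, 495, 498, 552, 589, 730, 732, 772, 857.
n = 14.
r = 1 + (30/100)·(14 − 1) = 1 + 3.9 = 4.9.
Rank 4 is 358 and rank 5 is 404.
Interpolate: 358 + 0.9·(404 − 358) = 358 + 0.9·46 = 399.4.

399.40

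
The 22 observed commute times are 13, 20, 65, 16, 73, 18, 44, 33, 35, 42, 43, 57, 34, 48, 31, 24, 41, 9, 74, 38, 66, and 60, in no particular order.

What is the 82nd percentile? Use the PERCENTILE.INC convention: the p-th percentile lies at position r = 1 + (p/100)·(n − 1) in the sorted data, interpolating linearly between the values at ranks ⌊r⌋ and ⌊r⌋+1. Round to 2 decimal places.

61.10

Sorted: 9, 13, 16, 18, 20, 24, 31, 33, 34, 35, 38, 41, 42, 43, 44, 48, 57, 60, 65, 66, 73, 74.
n = 22.
r = 1 + (82/100)·(22 − 1) = 1 + 17.22 = 18.22.
Rank 18 is 60 and rank 19 is 65.
Interpolate: 60 + 0.22·(65 − 60) = 60 + 0.22·5 = 61.1.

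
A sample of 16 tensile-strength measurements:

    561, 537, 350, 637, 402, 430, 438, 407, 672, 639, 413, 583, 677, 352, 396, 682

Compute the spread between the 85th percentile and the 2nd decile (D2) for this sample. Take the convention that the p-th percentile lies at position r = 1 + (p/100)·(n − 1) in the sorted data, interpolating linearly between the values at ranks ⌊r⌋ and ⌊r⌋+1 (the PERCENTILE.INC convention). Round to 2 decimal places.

261.75

Sorted: 350, 352, 396, 402, 407, 413, 430, 438, 537, 561, 583, 637, 639, 672, 677, 682.
n = 16.
P20: r = 4 (integer) → 402.
P85: r = 13.75; ranks 13–14 are 639, 672; interpolating gives 663.75.
Difference: 663.75 − 402 = 261.75.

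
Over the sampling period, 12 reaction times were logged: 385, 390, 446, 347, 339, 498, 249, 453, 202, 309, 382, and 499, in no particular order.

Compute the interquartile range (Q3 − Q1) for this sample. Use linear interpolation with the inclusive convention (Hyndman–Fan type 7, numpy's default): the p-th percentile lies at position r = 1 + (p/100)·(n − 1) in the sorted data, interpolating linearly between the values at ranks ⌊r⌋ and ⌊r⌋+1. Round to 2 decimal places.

116.25

Sorted: 202, 249, 309, 339, 347, 382, 385, 390, 446, 453, 498, 499.
n = 12.
P25: r = 3.75; ranks 3–4 are 309, 339; interpolating gives 331.5.
P75: r = 9.25; ranks 9–10 are 446, 453; interpolating gives 447.75.
Difference: 447.75 − 331.5 = 116.25.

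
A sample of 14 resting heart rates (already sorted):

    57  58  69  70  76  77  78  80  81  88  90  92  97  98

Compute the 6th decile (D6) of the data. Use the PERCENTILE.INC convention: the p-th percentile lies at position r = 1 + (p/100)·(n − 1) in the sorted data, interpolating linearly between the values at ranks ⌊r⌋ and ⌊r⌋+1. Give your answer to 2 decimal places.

80.80

n = 14.
r = 1 + (60/100)·(14 − 1) = 1 + 7.8 = 8.8.
Rank 8 is 80 and rank 9 is 81.
Interpolate: 80 + 0.8·(81 − 80) = 80 + 0.8·1 = 80.8.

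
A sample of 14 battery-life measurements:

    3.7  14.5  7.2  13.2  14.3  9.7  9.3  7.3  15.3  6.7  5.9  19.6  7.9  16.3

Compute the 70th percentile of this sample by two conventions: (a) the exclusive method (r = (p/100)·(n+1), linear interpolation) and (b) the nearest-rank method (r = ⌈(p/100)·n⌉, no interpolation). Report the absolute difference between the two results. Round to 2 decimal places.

Sorted: 3.7, 5.9, 6.7, 7.2, 7.3, 7.9, 9.3, 9.7, 13.2, 14.3, 14.5, 15.3, 16.3, 19.6.
n = 14.
(a) r = 10.5; between ranks 10 (14.3) and 11 (14.5): 14.4.
(b) the nearest-rank method: rank 10 → 14.3.
|14.4 − 14.3| = 0.1.

0.10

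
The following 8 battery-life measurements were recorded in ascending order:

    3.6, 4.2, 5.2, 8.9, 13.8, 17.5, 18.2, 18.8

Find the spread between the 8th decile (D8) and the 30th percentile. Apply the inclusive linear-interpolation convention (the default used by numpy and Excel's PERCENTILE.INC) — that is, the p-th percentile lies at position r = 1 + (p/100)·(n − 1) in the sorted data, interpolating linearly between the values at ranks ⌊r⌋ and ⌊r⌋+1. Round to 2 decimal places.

n = 8.
P30: r = 3.1; ranks 3–4 are 5.2, 8.9; interpolating gives 5.57.
P80: r = 6.6; ranks 6–7 are 17.5, 18.2; interpolating gives 17.92.
Difference: 17.92 − 5.57 = 12.35.

12.35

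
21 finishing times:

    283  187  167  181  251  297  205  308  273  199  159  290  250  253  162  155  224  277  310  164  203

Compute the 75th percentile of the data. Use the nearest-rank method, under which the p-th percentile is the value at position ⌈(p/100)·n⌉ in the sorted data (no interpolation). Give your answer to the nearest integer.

Sorted: 155, 159, 162, 164, 167, 181, 187, 199, 203, 205, 224, 250, 251, 253, 273, 277, 283, 290, 297, 308, 310.
n = 21.
Position = ⌈75/100 · 21⌉ = ⌈15.75⌉ = 16.
The value at rank 16 is 277.

277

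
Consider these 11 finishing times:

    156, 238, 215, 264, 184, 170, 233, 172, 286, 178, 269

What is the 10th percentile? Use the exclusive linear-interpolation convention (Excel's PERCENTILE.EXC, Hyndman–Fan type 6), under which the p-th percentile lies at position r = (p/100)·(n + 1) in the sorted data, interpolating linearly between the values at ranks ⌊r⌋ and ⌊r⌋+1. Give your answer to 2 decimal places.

158.80

Sorted: 156, 170, 172, 178, 184, 215, 233, 238, 264, 269, 286.
n = 11.
r = (10/100)·(11 + 1) = 1.2.
Rank 1 is 156 and rank 2 is 170.
Interpolate: 156 + 0.2·(170 − 156) = 156 + 0.2·14 = 158.8.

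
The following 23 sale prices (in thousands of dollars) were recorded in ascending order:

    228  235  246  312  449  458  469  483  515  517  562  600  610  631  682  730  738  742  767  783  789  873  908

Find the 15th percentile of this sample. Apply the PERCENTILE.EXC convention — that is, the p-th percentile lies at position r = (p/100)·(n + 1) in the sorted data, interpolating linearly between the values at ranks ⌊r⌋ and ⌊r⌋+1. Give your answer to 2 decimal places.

n = 23.
r = (15/100)·(23 + 1) = 3.6.
Rank 3 is 246 and rank 4 is 312.
Interpolate: 246 + 0.6·(312 − 246) = 246 + 0.6·66 = 285.6.

285.60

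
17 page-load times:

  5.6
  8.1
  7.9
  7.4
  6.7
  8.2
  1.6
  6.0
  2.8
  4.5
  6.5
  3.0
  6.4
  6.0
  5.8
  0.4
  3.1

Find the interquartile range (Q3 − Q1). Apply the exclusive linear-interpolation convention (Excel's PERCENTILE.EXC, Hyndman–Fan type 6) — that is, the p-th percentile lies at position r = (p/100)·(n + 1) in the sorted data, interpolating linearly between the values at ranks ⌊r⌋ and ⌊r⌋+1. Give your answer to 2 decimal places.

Sorted: 0.4, 1.6, 2.8, 3.0, 3.1, 4.5, 5.6, 5.8, 6.0, 6.0, 6.4, 6.5, 6.7, 7.4, 7.9, 8.1, 8.2.
n = 17.
P25: r = 4.5; ranks 4–5 are 3.0, 3.1; interpolating gives 3.05.
P75: r = 13.5; ranks 13–14 are 6.7, 7.4; interpolating gives 7.05.
Difference: 7.05 − 3.05 = 4.

4.00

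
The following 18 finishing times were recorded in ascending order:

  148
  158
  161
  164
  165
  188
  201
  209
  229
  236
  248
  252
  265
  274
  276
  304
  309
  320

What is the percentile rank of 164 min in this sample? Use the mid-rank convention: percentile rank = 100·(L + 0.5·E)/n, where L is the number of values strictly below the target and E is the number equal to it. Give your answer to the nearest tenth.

Count below 164: L = 3; count equal: E = 1; n = 18.
Percentile rank = 100·(3 + 0.5·1)/18 = 100·3.5/18 = 19.44.

19.4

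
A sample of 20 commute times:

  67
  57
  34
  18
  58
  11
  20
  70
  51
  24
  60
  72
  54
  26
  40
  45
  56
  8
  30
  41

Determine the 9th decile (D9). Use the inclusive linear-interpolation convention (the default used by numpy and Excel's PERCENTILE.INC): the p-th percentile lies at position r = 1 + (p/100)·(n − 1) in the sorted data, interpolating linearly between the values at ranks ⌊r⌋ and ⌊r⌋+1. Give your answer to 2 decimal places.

Sorted: 8, 11, 18, 20, 24, 26, 30, 34, 40, 41, 45, 51, 54, 56, 57, 58, 60, 67, 70, 72.
n = 20.
r = 1 + (90/100)·(20 − 1) = 1 + 17.1 = 18.1.
Rank 18 is 67 and rank 19 is 70.
Interpolate: 67 + 0.1·(70 − 67) = 67 + 0.1·3 = 67.3.

67.30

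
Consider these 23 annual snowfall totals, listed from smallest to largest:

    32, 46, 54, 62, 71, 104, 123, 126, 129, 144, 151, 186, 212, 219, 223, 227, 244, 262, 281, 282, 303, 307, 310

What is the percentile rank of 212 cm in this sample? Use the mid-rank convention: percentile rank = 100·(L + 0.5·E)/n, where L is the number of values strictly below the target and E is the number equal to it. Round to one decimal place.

54.3

Count below 212: L = 12; count equal: E = 1; n = 23.
Percentile rank = 100·(12 + 0.5·1)/23 = 100·12.5/23 = 54.35.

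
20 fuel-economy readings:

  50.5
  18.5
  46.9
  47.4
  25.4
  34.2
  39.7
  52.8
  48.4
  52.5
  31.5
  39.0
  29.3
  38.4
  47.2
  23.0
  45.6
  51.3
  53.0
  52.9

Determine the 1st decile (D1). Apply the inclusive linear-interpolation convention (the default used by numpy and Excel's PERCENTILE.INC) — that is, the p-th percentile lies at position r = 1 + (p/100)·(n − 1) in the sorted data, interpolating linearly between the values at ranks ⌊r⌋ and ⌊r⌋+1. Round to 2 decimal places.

Sorted: 18.5, 23.0, 25.4, 29.3, 31.5, 34.2, 38.4, 39.0, 39.7, 45.6, 46.9, 47.2, 47.4, 48.4, 50.5, 51.3, 52.5, 52.8, 52.9, 53.0.
n = 20.
r = 1 + (10/100)·(20 − 1) = 1 + 1.9 = 2.9.
Rank 2 is 23.0 and rank 3 is 25.4.
Interpolate: 23.0 + 0.9·(25.4 − 23.0) = 23.0 + 0.9·2.4 = 25.16.

25.16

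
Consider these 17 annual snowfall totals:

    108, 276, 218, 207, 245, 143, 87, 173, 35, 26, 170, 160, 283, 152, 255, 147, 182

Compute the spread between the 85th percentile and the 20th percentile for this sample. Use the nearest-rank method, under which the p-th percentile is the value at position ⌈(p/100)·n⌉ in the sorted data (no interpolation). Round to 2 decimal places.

147.00

Sorted: 26, 35, 87, 108, 143, 147, 152, 160, 170, 173, 182, 207, 218, 245, 255, 276, 283.
n = 17.
P20: rank ⌈20/100·17⌉ = 4 → 108.
P85: rank ⌈85/100·17⌉ = 15 → 255.
Difference: 255 − 108 = 147.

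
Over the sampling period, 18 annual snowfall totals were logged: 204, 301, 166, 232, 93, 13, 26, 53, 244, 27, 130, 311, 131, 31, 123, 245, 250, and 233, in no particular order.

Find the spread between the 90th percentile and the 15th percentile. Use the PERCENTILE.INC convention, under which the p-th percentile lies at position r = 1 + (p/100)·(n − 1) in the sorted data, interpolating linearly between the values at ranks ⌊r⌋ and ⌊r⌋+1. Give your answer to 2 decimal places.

236.10

Sorted: 13, 26, 27, 31, 53, 93, 123, 130, 131, 166, 204, 232, 233, 244, 245, 250, 301, 311.
n = 18.
P15: r = 3.55; ranks 3–4 are 27, 31; interpolating gives 29.2.
P90: r = 16.3; ranks 16–17 are 250, 301; interpolating gives 265.3.
Difference: 265.3 − 29.2 = 236.1.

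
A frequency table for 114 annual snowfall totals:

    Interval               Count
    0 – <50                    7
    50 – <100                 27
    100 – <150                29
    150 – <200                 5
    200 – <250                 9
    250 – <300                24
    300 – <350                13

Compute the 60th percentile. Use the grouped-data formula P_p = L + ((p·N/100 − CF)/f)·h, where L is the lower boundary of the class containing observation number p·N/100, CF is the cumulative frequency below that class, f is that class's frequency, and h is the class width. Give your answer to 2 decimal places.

N = 114; target position k = 60/100 · 114 = 68.4.
Cumulative frequencies: 7, 34, 63, 68, 77, 101, 114.
Observation 68.4 falls in the class 200 – <250.
L = 200, CF = 68, f = 9, h = 50.
P60 = 200 + ((68.4 − 68)/9)·50 = 200 + 2.22222 = 202.222.

202.22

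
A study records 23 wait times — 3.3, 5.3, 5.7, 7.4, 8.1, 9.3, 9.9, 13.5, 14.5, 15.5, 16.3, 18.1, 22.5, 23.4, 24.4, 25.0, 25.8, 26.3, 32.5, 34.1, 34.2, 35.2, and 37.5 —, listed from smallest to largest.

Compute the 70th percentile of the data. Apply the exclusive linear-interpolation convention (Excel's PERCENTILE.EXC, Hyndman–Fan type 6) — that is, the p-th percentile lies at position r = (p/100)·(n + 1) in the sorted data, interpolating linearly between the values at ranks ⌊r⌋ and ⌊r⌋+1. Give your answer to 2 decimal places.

25.64

n = 23.
r = (70/100)·(23 + 1) = 16.8.
Rank 16 is 25.0 and rank 17 is 25.8.
Interpolate: 25.0 + 0.8·(25.8 − 25.0) = 25.0 + 0.8·0.8 = 25.64.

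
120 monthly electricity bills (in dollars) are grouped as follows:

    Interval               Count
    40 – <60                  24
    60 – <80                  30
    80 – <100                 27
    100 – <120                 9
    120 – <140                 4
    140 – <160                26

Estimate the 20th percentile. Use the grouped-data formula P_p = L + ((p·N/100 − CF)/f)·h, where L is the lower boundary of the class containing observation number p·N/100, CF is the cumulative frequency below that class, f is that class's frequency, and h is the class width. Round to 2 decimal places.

N = 120; target position k = 20/100 · 120 = 24.
Cumulative frequencies: 24, 54, 81, 90, 94, 120.
Observation 24 falls in the class 40 – <60.
L = 40, CF = 0, f = 24, h = 20.
P20 = 40 + ((24 − 0)/24)·20 = 40 + 20 = 60.

60.00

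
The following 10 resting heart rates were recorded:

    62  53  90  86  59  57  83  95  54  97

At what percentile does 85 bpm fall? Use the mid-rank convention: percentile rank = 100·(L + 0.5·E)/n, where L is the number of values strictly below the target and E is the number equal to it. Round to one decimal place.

60.0

Sorted: 53, 54, 57, 59, 62, 83, 86, 90, 95, 97.
Count below 85: L = 6; count equal: E = 0; n = 10.
Percentile rank = 100·(6 + 0.5·0)/10 = 100·6/10 = 60.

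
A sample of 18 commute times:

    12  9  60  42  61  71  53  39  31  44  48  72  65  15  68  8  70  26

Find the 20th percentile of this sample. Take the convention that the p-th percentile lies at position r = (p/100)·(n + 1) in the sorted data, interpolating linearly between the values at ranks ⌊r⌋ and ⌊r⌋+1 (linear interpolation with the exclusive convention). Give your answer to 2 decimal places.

14.40

Sorted: 8, 9, 12, 15, 26, 31, 39, 42, 44, 48, 53, 60, 61, 65, 68, 70, 71, 72.
n = 18.
r = (20/100)·(18 + 1) = 3.8.
Rank 3 is 12 and rank 4 is 15.
Interpolate: 12 + 0.8·(15 − 12) = 12 + 0.8·3 = 14.4.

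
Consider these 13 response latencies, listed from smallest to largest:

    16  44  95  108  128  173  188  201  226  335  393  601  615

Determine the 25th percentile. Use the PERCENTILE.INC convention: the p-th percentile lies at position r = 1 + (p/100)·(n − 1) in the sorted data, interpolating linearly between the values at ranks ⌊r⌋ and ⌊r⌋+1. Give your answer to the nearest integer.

n = 13.
r = 1 + (25/100)·(13 − 1) = 1 + 3 = 4.
r is an integer, so P25 is the value at rank 4: 108.

108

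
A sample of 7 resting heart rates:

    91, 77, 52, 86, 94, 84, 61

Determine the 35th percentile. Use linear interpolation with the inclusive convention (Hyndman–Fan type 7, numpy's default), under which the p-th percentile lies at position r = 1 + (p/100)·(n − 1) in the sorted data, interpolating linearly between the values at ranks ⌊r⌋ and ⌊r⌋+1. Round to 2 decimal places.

77.70

Sorted: 52, 61, 77, 84, 86, 91, 94.
n = 7.
r = 1 + (35/100)·(7 − 1) = 1 + 2.1 = 3.1.
Rank 3 is 77 and rank 4 is 84.
Interpolate: 77 + 0.1·(84 − 77) = 77 + 0.1·7 = 77.7.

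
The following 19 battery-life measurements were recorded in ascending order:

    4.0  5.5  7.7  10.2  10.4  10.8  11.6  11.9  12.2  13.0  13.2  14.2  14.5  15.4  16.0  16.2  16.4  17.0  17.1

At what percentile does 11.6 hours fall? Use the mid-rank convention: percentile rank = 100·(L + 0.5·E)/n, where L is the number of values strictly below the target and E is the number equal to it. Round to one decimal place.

34.2

Count below 11.6: L = 6; count equal: E = 1; n = 19.
Percentile rank = 100·(6 + 0.5·1)/19 = 100·6.5/19 = 34.21.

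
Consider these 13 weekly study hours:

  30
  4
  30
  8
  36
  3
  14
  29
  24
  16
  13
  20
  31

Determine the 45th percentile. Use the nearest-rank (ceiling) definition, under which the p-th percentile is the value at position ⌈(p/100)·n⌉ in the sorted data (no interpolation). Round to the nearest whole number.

Sorted: 3, 4, 8, 13, 14, 16, 20, 24, 29, 30, 30, 31, 36.
n = 13.
Position = ⌈45/100 · 13⌉ = ⌈5.85⌉ = 6.
The value at rank 6 is 16.

16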